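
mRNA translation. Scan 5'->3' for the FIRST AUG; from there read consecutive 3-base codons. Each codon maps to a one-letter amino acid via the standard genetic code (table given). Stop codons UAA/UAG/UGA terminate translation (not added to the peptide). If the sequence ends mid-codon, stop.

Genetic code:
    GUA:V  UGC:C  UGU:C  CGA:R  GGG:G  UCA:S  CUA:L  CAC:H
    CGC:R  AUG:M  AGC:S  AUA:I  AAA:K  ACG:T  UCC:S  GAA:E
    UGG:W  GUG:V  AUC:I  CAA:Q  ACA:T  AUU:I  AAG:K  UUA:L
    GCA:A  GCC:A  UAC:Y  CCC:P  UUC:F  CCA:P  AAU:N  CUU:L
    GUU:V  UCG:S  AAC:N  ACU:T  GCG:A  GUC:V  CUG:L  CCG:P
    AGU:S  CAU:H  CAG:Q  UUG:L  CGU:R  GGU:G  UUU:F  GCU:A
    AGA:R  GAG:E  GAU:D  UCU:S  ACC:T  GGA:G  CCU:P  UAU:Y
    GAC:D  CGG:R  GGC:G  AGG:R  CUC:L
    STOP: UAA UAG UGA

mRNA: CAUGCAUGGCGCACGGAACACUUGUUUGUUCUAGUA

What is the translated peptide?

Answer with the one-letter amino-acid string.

Answer: MHGARNTCLF

Derivation:
start AUG at pos 1
pos 1: AUG -> M; peptide=M
pos 4: CAU -> H; peptide=MH
pos 7: GGC -> G; peptide=MHG
pos 10: GCA -> A; peptide=MHGA
pos 13: CGG -> R; peptide=MHGAR
pos 16: AAC -> N; peptide=MHGARN
pos 19: ACU -> T; peptide=MHGARNT
pos 22: UGU -> C; peptide=MHGARNTC
pos 25: UUG -> L; peptide=MHGARNTCL
pos 28: UUC -> F; peptide=MHGARNTCLF
pos 31: UAG -> STOP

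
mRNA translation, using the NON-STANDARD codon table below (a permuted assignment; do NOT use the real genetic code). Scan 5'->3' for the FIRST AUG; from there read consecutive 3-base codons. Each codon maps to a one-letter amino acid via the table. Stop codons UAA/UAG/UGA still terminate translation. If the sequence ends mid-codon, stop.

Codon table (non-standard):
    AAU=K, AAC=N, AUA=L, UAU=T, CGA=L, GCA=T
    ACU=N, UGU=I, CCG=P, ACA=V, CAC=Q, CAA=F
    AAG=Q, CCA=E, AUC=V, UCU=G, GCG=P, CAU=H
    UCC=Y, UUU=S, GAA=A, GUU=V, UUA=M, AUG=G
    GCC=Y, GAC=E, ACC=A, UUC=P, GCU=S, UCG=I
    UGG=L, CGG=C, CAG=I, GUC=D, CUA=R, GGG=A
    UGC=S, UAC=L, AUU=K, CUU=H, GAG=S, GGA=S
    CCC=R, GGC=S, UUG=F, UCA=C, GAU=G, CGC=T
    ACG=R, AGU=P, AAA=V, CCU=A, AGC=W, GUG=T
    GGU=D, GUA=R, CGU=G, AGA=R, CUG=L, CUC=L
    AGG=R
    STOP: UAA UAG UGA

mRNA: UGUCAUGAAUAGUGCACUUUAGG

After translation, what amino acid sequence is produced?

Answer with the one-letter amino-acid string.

start AUG at pos 4
pos 4: AUG -> G; peptide=G
pos 7: AAU -> K; peptide=GK
pos 10: AGU -> P; peptide=GKP
pos 13: GCA -> T; peptide=GKPT
pos 16: CUU -> H; peptide=GKPTH
pos 19: UAG -> STOP

Answer: GKPTH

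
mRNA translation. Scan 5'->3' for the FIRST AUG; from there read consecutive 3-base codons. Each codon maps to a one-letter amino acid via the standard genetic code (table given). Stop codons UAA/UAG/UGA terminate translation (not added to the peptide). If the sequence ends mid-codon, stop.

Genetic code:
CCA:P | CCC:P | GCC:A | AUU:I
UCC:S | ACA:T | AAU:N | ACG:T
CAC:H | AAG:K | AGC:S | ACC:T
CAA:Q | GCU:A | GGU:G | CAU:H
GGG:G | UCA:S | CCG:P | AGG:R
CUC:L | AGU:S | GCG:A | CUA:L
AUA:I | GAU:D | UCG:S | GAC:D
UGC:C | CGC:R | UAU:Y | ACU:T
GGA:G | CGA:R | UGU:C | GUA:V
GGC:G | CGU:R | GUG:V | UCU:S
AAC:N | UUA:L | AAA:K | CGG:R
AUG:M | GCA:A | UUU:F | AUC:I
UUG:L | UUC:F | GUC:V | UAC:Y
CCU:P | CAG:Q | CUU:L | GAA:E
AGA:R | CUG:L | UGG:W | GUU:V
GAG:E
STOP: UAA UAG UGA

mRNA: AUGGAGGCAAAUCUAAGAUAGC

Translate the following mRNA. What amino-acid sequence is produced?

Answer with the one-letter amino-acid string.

Answer: MEANLR

Derivation:
start AUG at pos 0
pos 0: AUG -> M; peptide=M
pos 3: GAG -> E; peptide=ME
pos 6: GCA -> A; peptide=MEA
pos 9: AAU -> N; peptide=MEAN
pos 12: CUA -> L; peptide=MEANL
pos 15: AGA -> R; peptide=MEANLR
pos 18: UAG -> STOP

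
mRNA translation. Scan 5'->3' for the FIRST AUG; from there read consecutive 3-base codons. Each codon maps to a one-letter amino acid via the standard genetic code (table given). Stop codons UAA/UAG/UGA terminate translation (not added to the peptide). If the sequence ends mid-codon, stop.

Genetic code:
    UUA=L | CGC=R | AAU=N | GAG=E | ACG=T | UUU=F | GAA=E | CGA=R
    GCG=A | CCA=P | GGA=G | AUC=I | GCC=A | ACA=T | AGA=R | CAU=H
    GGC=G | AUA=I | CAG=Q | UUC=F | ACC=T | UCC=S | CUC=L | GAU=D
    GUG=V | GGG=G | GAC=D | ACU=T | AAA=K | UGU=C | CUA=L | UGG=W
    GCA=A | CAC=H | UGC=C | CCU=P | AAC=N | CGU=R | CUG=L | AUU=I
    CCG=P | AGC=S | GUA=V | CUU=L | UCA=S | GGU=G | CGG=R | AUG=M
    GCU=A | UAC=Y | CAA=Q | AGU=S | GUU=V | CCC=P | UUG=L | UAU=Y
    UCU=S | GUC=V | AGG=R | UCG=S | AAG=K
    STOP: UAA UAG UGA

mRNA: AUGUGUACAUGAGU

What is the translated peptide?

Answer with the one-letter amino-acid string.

start AUG at pos 0
pos 0: AUG -> M; peptide=M
pos 3: UGU -> C; peptide=MC
pos 6: ACA -> T; peptide=MCT
pos 9: UGA -> STOP

Answer: MCT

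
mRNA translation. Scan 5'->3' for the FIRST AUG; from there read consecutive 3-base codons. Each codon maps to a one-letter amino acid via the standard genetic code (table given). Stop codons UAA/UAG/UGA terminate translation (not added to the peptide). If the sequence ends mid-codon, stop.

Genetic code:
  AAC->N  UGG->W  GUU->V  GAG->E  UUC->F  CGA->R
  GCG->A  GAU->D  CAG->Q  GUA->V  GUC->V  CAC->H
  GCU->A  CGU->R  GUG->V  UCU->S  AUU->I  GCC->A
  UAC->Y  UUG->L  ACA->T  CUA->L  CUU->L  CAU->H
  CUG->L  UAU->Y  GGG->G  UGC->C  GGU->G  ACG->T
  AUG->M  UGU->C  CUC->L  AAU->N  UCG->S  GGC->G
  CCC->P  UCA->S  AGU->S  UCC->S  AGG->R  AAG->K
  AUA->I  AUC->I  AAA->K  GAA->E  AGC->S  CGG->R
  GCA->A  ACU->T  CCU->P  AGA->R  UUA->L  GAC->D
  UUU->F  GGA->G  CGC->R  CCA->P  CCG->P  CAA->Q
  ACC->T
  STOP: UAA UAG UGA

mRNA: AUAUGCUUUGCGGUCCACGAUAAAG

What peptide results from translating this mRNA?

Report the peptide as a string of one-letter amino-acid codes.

start AUG at pos 2
pos 2: AUG -> M; peptide=M
pos 5: CUU -> L; peptide=ML
pos 8: UGC -> C; peptide=MLC
pos 11: GGU -> G; peptide=MLCG
pos 14: CCA -> P; peptide=MLCGP
pos 17: CGA -> R; peptide=MLCGPR
pos 20: UAA -> STOP

Answer: MLCGPR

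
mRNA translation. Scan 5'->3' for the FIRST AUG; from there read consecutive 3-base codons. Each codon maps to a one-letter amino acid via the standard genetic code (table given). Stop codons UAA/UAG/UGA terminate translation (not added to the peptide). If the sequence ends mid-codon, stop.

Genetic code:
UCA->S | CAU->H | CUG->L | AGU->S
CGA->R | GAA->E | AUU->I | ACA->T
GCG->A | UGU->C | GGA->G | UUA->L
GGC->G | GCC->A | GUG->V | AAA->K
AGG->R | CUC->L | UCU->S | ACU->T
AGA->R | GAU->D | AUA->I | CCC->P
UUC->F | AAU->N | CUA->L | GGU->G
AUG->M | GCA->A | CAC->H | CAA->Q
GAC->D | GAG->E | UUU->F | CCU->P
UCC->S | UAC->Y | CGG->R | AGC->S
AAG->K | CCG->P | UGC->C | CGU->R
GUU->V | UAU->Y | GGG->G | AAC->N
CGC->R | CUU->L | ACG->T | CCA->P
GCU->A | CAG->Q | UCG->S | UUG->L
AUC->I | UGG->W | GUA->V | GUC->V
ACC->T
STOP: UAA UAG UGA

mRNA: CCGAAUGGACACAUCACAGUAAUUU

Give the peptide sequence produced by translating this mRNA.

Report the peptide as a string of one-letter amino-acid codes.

start AUG at pos 4
pos 4: AUG -> M; peptide=M
pos 7: GAC -> D; peptide=MD
pos 10: ACA -> T; peptide=MDT
pos 13: UCA -> S; peptide=MDTS
pos 16: CAG -> Q; peptide=MDTSQ
pos 19: UAA -> STOP

Answer: MDTSQ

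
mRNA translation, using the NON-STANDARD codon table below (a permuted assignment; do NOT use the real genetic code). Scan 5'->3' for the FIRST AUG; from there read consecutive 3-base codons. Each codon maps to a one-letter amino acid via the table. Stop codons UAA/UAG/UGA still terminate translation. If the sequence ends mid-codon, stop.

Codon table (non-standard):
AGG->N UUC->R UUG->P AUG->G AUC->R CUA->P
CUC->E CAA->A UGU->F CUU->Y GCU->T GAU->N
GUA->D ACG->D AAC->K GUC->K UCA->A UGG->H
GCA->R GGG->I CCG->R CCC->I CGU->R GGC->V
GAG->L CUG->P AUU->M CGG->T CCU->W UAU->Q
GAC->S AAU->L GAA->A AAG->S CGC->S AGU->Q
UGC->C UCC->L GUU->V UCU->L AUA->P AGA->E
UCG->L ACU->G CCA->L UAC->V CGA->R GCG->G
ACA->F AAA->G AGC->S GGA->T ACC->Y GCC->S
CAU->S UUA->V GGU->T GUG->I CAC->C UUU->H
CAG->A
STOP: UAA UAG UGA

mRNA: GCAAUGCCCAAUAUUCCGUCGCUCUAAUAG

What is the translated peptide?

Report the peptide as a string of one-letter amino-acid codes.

start AUG at pos 3
pos 3: AUG -> G; peptide=G
pos 6: CCC -> I; peptide=GI
pos 9: AAU -> L; peptide=GIL
pos 12: AUU -> M; peptide=GILM
pos 15: CCG -> R; peptide=GILMR
pos 18: UCG -> L; peptide=GILMRL
pos 21: CUC -> E; peptide=GILMRLE
pos 24: UAA -> STOP

Answer: GILMRLE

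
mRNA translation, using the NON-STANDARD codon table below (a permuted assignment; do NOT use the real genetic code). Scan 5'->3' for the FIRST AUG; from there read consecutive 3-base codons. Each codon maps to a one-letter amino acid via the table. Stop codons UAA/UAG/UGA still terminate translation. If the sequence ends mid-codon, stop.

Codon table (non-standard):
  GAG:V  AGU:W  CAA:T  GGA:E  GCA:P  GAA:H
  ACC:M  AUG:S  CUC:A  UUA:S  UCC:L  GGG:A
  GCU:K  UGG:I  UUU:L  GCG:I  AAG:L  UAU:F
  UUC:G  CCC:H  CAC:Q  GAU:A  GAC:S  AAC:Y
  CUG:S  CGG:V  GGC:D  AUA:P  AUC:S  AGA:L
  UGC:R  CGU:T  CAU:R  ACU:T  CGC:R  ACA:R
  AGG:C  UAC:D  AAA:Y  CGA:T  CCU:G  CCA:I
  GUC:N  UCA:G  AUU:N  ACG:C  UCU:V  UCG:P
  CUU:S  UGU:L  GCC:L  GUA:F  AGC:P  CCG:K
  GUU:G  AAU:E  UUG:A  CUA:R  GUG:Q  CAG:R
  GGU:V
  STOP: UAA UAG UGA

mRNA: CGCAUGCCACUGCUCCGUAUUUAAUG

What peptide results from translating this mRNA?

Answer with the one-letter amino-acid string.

start AUG at pos 3
pos 3: AUG -> S; peptide=S
pos 6: CCA -> I; peptide=SI
pos 9: CUG -> S; peptide=SIS
pos 12: CUC -> A; peptide=SISA
pos 15: CGU -> T; peptide=SISAT
pos 18: AUU -> N; peptide=SISATN
pos 21: UAA -> STOP

Answer: SISATN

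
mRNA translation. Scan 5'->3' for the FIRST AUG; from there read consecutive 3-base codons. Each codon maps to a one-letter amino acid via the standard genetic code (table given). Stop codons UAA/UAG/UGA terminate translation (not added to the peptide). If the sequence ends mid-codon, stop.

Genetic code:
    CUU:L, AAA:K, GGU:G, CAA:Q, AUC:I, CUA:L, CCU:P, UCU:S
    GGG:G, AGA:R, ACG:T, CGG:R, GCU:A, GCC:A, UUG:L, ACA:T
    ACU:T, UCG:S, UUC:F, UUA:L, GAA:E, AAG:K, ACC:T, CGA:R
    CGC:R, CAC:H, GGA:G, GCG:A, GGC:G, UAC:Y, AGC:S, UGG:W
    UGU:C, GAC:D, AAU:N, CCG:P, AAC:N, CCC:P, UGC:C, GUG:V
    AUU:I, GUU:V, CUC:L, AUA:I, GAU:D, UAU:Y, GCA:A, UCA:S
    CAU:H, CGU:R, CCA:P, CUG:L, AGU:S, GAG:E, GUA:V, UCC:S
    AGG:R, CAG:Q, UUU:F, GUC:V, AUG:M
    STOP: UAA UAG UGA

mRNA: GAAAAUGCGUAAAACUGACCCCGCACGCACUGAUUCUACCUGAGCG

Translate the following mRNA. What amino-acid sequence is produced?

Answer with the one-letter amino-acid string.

start AUG at pos 4
pos 4: AUG -> M; peptide=M
pos 7: CGU -> R; peptide=MR
pos 10: AAA -> K; peptide=MRK
pos 13: ACU -> T; peptide=MRKT
pos 16: GAC -> D; peptide=MRKTD
pos 19: CCC -> P; peptide=MRKTDP
pos 22: GCA -> A; peptide=MRKTDPA
pos 25: CGC -> R; peptide=MRKTDPAR
pos 28: ACU -> T; peptide=MRKTDPART
pos 31: GAU -> D; peptide=MRKTDPARTD
pos 34: UCU -> S; peptide=MRKTDPARTDS
pos 37: ACC -> T; peptide=MRKTDPARTDST
pos 40: UGA -> STOP

Answer: MRKTDPARTDST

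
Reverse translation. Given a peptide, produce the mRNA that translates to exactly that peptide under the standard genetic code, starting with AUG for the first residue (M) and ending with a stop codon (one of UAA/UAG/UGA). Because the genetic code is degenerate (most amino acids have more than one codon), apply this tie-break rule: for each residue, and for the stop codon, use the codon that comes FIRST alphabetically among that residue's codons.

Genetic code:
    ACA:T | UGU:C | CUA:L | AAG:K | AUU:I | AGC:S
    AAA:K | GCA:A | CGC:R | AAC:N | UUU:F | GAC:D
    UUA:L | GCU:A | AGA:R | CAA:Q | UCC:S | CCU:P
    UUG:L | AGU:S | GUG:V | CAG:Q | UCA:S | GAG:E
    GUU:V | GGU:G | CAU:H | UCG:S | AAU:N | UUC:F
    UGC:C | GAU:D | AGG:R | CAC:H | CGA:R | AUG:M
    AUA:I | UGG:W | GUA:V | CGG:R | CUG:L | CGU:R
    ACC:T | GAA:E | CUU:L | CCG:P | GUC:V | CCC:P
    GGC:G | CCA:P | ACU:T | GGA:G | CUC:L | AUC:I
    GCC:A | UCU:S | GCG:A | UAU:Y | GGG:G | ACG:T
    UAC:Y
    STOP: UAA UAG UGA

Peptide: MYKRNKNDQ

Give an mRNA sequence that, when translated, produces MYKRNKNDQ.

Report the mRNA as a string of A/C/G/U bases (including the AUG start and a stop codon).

Answer: mRNA: AUGUACAAAAGAAACAAAAACGACCAAUAA

Derivation:
residue 1: M -> AUG (start codon)
residue 2: Y codons sorted = UAC,UAU -> pick first = UAC
residue 3: K codons sorted = AAA,AAG -> pick first = AAA
residue 4: R codons sorted = AGA,AGG,CGA,CGC,CGG,CGU -> pick first = AGA
residue 5: N codons sorted = AAC,AAU -> pick first = AAC
residue 6: K codons sorted = AAA,AAG -> pick first = AAA
residue 7: N codons sorted = AAC,AAU -> pick first = AAC
residue 8: D codons sorted = GAC,GAU -> pick first = GAC
residue 9: Q codons sorted = CAA,CAG -> pick first = CAA
terminator: stop codons sorted = UAA,UAG,UGA -> pick first = UAA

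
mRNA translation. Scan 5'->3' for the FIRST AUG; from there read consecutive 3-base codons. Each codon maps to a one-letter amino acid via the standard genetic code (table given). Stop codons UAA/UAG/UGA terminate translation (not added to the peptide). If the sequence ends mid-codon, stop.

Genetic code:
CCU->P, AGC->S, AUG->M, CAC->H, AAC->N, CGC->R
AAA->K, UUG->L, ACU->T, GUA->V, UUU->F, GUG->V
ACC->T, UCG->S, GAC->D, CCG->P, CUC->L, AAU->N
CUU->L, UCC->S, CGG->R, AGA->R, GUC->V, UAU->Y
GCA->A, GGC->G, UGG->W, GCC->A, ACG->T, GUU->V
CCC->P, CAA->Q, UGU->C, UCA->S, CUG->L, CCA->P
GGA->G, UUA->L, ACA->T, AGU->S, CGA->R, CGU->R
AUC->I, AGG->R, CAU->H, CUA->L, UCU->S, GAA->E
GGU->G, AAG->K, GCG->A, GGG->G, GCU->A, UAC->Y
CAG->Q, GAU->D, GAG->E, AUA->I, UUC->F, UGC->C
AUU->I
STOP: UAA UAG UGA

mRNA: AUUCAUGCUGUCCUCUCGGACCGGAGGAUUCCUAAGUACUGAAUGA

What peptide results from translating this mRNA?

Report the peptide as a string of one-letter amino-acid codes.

Answer: MLSSRTGGFLSTE

Derivation:
start AUG at pos 4
pos 4: AUG -> M; peptide=M
pos 7: CUG -> L; peptide=ML
pos 10: UCC -> S; peptide=MLS
pos 13: UCU -> S; peptide=MLSS
pos 16: CGG -> R; peptide=MLSSR
pos 19: ACC -> T; peptide=MLSSRT
pos 22: GGA -> G; peptide=MLSSRTG
pos 25: GGA -> G; peptide=MLSSRTGG
pos 28: UUC -> F; peptide=MLSSRTGGF
pos 31: CUA -> L; peptide=MLSSRTGGFL
pos 34: AGU -> S; peptide=MLSSRTGGFLS
pos 37: ACU -> T; peptide=MLSSRTGGFLST
pos 40: GAA -> E; peptide=MLSSRTGGFLSTE
pos 43: UGA -> STOP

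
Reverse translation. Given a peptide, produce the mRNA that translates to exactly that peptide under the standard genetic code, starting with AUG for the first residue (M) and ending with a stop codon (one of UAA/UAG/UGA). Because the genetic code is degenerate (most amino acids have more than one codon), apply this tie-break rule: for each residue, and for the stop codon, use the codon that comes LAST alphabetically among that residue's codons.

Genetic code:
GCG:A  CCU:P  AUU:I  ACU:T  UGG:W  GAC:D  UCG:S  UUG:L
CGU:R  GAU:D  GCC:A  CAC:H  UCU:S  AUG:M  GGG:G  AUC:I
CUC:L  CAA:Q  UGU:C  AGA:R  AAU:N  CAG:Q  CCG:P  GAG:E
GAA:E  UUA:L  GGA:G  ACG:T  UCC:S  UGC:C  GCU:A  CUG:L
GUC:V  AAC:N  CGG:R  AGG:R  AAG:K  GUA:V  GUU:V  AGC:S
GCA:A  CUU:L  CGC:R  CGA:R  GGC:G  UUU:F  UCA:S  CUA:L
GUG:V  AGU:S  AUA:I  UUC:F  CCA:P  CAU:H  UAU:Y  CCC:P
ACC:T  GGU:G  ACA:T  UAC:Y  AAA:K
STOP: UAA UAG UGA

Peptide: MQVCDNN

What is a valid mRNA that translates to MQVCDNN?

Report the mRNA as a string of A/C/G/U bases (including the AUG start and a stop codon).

Answer: mRNA: AUGCAGGUUUGUGAUAAUAAUUGA

Derivation:
residue 1: M -> AUG (start codon)
residue 2: Q codons sorted = CAA,CAG -> pick last = CAG
residue 3: V codons sorted = GUA,GUC,GUG,GUU -> pick last = GUU
residue 4: C codons sorted = UGC,UGU -> pick last = UGU
residue 5: D codons sorted = GAC,GAU -> pick last = GAU
residue 6: N codons sorted = AAC,AAU -> pick last = AAU
residue 7: N codons sorted = AAC,AAU -> pick last = AAU
terminator: stop codons sorted = UAA,UAG,UGA -> pick last = UGA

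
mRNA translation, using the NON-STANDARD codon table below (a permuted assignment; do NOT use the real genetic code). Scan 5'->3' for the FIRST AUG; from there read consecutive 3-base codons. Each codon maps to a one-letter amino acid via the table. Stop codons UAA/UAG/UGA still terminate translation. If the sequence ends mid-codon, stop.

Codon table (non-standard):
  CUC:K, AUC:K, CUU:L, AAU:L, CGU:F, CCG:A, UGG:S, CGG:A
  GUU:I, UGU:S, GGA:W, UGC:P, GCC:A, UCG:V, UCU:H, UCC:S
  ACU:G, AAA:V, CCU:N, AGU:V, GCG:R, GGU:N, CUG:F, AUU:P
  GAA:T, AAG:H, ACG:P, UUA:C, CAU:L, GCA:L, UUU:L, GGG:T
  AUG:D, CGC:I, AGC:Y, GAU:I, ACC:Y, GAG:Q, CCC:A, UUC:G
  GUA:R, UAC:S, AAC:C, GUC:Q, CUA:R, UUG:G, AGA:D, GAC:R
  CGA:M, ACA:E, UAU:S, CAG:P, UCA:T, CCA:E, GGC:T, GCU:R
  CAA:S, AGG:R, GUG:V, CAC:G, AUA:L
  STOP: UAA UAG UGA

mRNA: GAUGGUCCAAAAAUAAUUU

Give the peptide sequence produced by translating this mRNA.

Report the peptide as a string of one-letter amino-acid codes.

start AUG at pos 1
pos 1: AUG -> D; peptide=D
pos 4: GUC -> Q; peptide=DQ
pos 7: CAA -> S; peptide=DQS
pos 10: AAA -> V; peptide=DQSV
pos 13: UAA -> STOP

Answer: DQSV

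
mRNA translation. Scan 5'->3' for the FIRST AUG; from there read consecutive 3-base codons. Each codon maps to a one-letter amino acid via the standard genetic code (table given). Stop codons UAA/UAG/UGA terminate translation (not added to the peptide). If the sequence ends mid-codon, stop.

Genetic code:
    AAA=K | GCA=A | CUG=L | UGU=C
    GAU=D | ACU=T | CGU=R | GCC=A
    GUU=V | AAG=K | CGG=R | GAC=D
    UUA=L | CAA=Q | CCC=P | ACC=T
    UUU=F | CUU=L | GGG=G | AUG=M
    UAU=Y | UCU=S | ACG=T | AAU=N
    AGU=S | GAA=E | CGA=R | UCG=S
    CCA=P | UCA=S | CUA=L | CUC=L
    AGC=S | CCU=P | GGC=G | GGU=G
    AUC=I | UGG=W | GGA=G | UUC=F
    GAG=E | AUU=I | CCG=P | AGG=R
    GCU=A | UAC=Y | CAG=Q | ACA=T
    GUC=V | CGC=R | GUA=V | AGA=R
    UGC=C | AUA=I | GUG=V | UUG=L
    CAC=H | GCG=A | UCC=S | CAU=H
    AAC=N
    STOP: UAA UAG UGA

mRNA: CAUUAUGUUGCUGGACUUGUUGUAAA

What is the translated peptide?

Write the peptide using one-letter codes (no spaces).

start AUG at pos 4
pos 4: AUG -> M; peptide=M
pos 7: UUG -> L; peptide=ML
pos 10: CUG -> L; peptide=MLL
pos 13: GAC -> D; peptide=MLLD
pos 16: UUG -> L; peptide=MLLDL
pos 19: UUG -> L; peptide=MLLDLL
pos 22: UAA -> STOP

Answer: MLLDLL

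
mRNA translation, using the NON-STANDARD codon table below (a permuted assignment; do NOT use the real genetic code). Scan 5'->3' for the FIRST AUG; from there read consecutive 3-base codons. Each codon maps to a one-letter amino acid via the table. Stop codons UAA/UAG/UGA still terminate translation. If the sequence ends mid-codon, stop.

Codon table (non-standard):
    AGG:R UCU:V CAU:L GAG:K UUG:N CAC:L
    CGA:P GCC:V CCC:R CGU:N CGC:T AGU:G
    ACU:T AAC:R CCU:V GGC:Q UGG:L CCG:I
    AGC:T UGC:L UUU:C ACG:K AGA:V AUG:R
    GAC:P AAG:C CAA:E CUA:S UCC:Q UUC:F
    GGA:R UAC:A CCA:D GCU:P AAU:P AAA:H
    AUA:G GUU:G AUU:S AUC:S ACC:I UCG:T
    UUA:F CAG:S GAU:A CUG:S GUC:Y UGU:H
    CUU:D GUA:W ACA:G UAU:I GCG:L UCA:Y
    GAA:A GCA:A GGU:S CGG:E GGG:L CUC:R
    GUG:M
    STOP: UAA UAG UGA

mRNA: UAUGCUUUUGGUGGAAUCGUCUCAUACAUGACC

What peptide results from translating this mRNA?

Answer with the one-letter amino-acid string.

start AUG at pos 1
pos 1: AUG -> R; peptide=R
pos 4: CUU -> D; peptide=RD
pos 7: UUG -> N; peptide=RDN
pos 10: GUG -> M; peptide=RDNM
pos 13: GAA -> A; peptide=RDNMA
pos 16: UCG -> T; peptide=RDNMAT
pos 19: UCU -> V; peptide=RDNMATV
pos 22: CAU -> L; peptide=RDNMATVL
pos 25: ACA -> G; peptide=RDNMATVLG
pos 28: UGA -> STOP

Answer: RDNMATVLG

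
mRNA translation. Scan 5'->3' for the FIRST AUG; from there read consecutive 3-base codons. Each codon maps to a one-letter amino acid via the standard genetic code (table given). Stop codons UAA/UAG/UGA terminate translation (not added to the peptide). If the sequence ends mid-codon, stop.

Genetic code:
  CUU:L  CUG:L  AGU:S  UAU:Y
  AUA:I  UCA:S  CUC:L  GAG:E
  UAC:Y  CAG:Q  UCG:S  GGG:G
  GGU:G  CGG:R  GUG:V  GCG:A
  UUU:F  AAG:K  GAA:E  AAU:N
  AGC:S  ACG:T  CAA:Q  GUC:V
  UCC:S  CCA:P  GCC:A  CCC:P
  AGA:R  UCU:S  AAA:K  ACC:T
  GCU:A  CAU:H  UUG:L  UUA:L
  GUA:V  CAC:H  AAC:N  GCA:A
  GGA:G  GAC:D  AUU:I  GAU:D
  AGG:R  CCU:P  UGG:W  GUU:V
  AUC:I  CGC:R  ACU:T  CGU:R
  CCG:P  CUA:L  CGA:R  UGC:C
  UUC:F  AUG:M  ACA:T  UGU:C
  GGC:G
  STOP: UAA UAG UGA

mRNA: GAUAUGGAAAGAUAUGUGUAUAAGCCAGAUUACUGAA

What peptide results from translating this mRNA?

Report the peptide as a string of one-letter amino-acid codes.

start AUG at pos 3
pos 3: AUG -> M; peptide=M
pos 6: GAA -> E; peptide=ME
pos 9: AGA -> R; peptide=MER
pos 12: UAU -> Y; peptide=MERY
pos 15: GUG -> V; peptide=MERYV
pos 18: UAU -> Y; peptide=MERYVY
pos 21: AAG -> K; peptide=MERYVYK
pos 24: CCA -> P; peptide=MERYVYKP
pos 27: GAU -> D; peptide=MERYVYKPD
pos 30: UAC -> Y; peptide=MERYVYKPDY
pos 33: UGA -> STOP

Answer: MERYVYKPDY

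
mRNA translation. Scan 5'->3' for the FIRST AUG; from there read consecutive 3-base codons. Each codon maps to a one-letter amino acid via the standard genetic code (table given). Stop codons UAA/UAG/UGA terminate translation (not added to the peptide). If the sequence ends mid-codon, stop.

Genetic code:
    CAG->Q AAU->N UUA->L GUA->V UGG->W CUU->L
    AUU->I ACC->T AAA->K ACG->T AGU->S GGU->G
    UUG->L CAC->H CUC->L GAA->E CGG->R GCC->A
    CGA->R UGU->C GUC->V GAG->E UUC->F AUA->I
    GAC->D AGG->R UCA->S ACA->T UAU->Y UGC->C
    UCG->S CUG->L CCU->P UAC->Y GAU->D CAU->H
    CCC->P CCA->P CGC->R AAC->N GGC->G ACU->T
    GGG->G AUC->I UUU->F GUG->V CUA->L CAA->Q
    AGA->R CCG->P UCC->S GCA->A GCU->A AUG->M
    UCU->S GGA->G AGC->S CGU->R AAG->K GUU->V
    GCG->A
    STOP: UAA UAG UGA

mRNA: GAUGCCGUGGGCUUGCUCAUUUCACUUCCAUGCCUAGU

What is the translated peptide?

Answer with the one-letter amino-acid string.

start AUG at pos 1
pos 1: AUG -> M; peptide=M
pos 4: CCG -> P; peptide=MP
pos 7: UGG -> W; peptide=MPW
pos 10: GCU -> A; peptide=MPWA
pos 13: UGC -> C; peptide=MPWAC
pos 16: UCA -> S; peptide=MPWACS
pos 19: UUU -> F; peptide=MPWACSF
pos 22: CAC -> H; peptide=MPWACSFH
pos 25: UUC -> F; peptide=MPWACSFHF
pos 28: CAU -> H; peptide=MPWACSFHFH
pos 31: GCC -> A; peptide=MPWACSFHFHA
pos 34: UAG -> STOP

Answer: MPWACSFHFHA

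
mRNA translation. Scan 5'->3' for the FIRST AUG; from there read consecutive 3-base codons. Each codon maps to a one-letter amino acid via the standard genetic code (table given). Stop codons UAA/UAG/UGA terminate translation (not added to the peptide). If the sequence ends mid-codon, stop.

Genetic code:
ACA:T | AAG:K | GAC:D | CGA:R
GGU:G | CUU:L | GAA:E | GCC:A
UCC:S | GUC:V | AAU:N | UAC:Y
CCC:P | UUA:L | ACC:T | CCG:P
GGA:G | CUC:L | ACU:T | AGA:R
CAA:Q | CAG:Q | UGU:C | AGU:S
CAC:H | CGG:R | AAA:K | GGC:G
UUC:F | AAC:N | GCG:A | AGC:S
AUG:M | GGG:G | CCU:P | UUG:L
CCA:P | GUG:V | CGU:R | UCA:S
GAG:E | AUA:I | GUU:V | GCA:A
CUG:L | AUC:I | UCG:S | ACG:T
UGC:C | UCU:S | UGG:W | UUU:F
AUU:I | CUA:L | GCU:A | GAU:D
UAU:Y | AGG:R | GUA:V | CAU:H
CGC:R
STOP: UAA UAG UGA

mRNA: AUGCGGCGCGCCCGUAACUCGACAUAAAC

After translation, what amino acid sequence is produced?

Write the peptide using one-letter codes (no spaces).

Answer: MRRARNST

Derivation:
start AUG at pos 0
pos 0: AUG -> M; peptide=M
pos 3: CGG -> R; peptide=MR
pos 6: CGC -> R; peptide=MRR
pos 9: GCC -> A; peptide=MRRA
pos 12: CGU -> R; peptide=MRRAR
pos 15: AAC -> N; peptide=MRRARN
pos 18: UCG -> S; peptide=MRRARNS
pos 21: ACA -> T; peptide=MRRARNST
pos 24: UAA -> STOP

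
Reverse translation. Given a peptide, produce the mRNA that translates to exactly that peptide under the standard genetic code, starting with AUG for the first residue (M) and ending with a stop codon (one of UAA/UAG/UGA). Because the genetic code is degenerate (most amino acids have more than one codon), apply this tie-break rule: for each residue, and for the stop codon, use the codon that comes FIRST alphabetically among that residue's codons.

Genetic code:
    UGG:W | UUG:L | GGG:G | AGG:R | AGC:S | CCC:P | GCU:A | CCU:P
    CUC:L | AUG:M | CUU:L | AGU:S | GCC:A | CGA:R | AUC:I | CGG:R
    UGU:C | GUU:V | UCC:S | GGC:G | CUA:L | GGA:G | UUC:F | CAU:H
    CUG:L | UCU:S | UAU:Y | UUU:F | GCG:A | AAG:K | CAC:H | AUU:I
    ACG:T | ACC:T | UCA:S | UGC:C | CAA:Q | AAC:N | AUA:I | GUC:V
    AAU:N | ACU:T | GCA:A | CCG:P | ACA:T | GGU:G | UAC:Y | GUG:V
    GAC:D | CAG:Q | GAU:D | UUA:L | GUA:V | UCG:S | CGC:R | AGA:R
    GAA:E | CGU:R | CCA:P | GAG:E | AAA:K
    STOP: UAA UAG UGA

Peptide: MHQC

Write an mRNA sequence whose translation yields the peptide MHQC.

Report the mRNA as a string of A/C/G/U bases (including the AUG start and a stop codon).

Answer: mRNA: AUGCACCAAUGCUAA

Derivation:
residue 1: M -> AUG (start codon)
residue 2: H codons sorted = CAC,CAU -> pick first = CAC
residue 3: Q codons sorted = CAA,CAG -> pick first = CAA
residue 4: C codons sorted = UGC,UGU -> pick first = UGC
terminator: stop codons sorted = UAA,UAG,UGA -> pick first = UAA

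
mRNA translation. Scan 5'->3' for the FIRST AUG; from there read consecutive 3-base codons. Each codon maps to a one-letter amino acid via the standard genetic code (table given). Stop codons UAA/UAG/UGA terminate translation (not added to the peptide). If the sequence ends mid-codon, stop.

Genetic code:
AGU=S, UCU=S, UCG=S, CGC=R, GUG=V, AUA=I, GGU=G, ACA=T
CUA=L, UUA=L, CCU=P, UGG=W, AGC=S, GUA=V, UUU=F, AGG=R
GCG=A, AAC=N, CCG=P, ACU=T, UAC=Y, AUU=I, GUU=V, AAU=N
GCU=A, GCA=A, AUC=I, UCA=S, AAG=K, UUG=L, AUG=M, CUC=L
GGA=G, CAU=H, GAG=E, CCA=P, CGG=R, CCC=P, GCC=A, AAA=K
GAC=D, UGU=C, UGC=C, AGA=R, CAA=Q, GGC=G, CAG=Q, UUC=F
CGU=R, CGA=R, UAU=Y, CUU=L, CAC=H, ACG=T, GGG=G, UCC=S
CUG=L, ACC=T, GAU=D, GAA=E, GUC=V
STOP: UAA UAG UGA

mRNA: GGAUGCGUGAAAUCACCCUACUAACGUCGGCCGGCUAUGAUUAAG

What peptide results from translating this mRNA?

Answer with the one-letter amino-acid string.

Answer: MREITLLTSAGYD

Derivation:
start AUG at pos 2
pos 2: AUG -> M; peptide=M
pos 5: CGU -> R; peptide=MR
pos 8: GAA -> E; peptide=MRE
pos 11: AUC -> I; peptide=MREI
pos 14: ACC -> T; peptide=MREIT
pos 17: CUA -> L; peptide=MREITL
pos 20: CUA -> L; peptide=MREITLL
pos 23: ACG -> T; peptide=MREITLLT
pos 26: UCG -> S; peptide=MREITLLTS
pos 29: GCC -> A; peptide=MREITLLTSA
pos 32: GGC -> G; peptide=MREITLLTSAG
pos 35: UAU -> Y; peptide=MREITLLTSAGY
pos 38: GAU -> D; peptide=MREITLLTSAGYD
pos 41: UAA -> STOP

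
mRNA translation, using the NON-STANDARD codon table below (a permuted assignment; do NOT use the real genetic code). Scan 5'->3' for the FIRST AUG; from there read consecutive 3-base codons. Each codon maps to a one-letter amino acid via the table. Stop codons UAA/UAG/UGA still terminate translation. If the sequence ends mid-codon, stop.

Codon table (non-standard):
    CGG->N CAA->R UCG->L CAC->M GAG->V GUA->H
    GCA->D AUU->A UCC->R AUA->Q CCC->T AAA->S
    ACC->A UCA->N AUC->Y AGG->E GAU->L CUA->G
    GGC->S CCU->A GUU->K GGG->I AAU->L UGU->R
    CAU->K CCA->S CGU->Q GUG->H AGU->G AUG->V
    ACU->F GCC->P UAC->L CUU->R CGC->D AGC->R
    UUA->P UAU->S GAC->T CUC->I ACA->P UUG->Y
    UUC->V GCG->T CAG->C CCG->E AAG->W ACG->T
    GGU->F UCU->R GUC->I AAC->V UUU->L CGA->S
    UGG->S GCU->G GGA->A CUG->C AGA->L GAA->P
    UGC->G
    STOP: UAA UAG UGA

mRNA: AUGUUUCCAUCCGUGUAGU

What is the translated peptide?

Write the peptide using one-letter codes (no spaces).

start AUG at pos 0
pos 0: AUG -> V; peptide=V
pos 3: UUU -> L; peptide=VL
pos 6: CCA -> S; peptide=VLS
pos 9: UCC -> R; peptide=VLSR
pos 12: GUG -> H; peptide=VLSRH
pos 15: UAG -> STOP

Answer: VLSRH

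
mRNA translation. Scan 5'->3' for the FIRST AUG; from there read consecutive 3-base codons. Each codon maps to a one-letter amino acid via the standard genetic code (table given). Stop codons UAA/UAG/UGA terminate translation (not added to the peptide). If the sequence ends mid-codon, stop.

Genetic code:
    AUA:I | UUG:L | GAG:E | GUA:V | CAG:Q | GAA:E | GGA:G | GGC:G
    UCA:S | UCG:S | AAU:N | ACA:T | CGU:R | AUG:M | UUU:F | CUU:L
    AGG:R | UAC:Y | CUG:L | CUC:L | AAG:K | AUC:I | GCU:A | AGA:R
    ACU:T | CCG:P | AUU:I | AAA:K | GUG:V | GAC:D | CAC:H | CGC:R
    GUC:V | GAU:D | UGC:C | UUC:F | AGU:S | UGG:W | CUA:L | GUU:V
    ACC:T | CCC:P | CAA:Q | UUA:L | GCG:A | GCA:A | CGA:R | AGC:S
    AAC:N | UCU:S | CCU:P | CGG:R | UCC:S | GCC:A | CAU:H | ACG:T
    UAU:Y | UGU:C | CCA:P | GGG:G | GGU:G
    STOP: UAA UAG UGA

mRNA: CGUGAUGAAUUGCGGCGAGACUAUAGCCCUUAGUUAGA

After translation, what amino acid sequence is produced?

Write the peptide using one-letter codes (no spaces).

Answer: MNCGETIALS

Derivation:
start AUG at pos 4
pos 4: AUG -> M; peptide=M
pos 7: AAU -> N; peptide=MN
pos 10: UGC -> C; peptide=MNC
pos 13: GGC -> G; peptide=MNCG
pos 16: GAG -> E; peptide=MNCGE
pos 19: ACU -> T; peptide=MNCGET
pos 22: AUA -> I; peptide=MNCGETI
pos 25: GCC -> A; peptide=MNCGETIA
pos 28: CUU -> L; peptide=MNCGETIAL
pos 31: AGU -> S; peptide=MNCGETIALS
pos 34: UAG -> STOP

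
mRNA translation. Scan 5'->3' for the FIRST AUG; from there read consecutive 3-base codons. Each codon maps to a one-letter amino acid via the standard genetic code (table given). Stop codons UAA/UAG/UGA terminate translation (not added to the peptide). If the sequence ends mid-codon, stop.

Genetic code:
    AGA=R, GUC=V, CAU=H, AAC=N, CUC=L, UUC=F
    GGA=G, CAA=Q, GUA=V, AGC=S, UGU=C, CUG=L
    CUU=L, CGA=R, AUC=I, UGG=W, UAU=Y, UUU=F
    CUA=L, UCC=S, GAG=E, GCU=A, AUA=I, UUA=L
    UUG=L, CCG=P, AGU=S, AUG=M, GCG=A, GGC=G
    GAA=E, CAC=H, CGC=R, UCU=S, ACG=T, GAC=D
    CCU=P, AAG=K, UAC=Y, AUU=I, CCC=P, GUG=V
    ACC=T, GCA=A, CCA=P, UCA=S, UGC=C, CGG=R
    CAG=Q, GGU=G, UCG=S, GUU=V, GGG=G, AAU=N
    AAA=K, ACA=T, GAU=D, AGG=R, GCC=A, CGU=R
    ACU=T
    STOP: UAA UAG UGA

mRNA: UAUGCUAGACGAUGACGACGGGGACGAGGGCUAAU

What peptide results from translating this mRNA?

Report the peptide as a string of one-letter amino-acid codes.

start AUG at pos 1
pos 1: AUG -> M; peptide=M
pos 4: CUA -> L; peptide=ML
pos 7: GAC -> D; peptide=MLD
pos 10: GAU -> D; peptide=MLDD
pos 13: GAC -> D; peptide=MLDDD
pos 16: GAC -> D; peptide=MLDDDD
pos 19: GGG -> G; peptide=MLDDDDG
pos 22: GAC -> D; peptide=MLDDDDGD
pos 25: GAG -> E; peptide=MLDDDDGDE
pos 28: GGC -> G; peptide=MLDDDDGDEG
pos 31: UAA -> STOP

Answer: MLDDDDGDEG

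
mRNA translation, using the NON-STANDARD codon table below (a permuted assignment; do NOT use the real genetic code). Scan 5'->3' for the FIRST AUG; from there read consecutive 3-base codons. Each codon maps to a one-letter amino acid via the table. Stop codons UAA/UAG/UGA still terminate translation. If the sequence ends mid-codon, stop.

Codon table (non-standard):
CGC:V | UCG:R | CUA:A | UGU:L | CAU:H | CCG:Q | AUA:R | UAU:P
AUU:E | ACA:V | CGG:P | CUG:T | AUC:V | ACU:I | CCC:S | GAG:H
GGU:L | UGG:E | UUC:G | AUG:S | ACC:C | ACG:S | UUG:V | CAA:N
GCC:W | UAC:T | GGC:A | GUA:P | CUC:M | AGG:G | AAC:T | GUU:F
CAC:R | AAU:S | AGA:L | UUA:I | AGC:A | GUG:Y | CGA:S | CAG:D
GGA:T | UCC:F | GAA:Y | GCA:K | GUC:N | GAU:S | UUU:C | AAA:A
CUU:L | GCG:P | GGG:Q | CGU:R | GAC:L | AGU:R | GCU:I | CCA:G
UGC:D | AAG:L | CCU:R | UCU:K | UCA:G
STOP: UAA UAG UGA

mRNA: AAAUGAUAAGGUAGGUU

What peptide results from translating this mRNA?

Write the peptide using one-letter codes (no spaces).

Answer: SRG

Derivation:
start AUG at pos 2
pos 2: AUG -> S; peptide=S
pos 5: AUA -> R; peptide=SR
pos 8: AGG -> G; peptide=SRG
pos 11: UAG -> STOP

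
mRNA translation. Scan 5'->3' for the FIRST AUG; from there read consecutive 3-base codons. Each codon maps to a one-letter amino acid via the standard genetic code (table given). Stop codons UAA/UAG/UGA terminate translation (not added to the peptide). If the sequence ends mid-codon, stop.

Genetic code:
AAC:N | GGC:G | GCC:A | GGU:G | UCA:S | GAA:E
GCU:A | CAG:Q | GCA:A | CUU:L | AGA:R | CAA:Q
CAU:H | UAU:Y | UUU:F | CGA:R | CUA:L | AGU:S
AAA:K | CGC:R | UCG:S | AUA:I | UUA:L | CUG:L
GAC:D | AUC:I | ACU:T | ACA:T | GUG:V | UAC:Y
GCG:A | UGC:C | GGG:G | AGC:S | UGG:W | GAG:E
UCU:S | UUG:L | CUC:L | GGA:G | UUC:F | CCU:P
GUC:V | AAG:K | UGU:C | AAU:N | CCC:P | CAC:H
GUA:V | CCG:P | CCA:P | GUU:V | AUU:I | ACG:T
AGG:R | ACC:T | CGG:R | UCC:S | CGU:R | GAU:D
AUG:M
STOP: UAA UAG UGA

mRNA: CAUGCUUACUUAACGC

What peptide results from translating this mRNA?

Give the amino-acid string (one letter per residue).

Answer: MLT

Derivation:
start AUG at pos 1
pos 1: AUG -> M; peptide=M
pos 4: CUU -> L; peptide=ML
pos 7: ACU -> T; peptide=MLT
pos 10: UAA -> STOP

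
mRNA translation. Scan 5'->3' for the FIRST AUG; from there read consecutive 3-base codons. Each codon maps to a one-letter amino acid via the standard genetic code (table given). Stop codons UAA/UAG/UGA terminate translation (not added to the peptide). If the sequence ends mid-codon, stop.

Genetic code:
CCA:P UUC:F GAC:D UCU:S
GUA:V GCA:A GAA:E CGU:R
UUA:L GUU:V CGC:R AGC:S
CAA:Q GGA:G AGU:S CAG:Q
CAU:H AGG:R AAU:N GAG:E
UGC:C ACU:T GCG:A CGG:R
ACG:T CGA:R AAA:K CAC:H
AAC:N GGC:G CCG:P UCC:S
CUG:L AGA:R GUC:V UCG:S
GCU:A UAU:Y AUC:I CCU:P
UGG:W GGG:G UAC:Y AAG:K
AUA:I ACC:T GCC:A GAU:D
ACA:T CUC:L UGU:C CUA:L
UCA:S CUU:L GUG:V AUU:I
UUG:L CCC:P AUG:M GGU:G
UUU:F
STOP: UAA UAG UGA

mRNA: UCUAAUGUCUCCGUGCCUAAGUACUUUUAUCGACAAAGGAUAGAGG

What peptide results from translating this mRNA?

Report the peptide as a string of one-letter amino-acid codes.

start AUG at pos 4
pos 4: AUG -> M; peptide=M
pos 7: UCU -> S; peptide=MS
pos 10: CCG -> P; peptide=MSP
pos 13: UGC -> C; peptide=MSPC
pos 16: CUA -> L; peptide=MSPCL
pos 19: AGU -> S; peptide=MSPCLS
pos 22: ACU -> T; peptide=MSPCLST
pos 25: UUU -> F; peptide=MSPCLSTF
pos 28: AUC -> I; peptide=MSPCLSTFI
pos 31: GAC -> D; peptide=MSPCLSTFID
pos 34: AAA -> K; peptide=MSPCLSTFIDK
pos 37: GGA -> G; peptide=MSPCLSTFIDKG
pos 40: UAG -> STOP

Answer: MSPCLSTFIDKG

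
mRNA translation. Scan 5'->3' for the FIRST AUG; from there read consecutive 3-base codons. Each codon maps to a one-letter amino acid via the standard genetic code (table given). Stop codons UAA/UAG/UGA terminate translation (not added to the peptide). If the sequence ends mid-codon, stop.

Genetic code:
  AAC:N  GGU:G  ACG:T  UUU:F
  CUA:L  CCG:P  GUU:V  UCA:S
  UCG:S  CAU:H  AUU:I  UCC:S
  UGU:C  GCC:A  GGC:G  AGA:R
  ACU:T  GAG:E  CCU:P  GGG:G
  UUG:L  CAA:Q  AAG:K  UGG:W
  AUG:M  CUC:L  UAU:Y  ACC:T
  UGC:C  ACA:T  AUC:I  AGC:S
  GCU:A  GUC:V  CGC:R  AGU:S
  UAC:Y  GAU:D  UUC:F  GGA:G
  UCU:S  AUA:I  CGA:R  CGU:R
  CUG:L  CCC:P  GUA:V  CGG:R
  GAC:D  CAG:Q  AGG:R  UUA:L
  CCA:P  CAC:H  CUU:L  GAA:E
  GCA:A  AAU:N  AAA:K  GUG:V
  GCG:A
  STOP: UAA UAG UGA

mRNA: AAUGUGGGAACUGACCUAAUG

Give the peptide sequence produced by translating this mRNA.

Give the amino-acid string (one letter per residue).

start AUG at pos 1
pos 1: AUG -> M; peptide=M
pos 4: UGG -> W; peptide=MW
pos 7: GAA -> E; peptide=MWE
pos 10: CUG -> L; peptide=MWEL
pos 13: ACC -> T; peptide=MWELT
pos 16: UAA -> STOP

Answer: MWELT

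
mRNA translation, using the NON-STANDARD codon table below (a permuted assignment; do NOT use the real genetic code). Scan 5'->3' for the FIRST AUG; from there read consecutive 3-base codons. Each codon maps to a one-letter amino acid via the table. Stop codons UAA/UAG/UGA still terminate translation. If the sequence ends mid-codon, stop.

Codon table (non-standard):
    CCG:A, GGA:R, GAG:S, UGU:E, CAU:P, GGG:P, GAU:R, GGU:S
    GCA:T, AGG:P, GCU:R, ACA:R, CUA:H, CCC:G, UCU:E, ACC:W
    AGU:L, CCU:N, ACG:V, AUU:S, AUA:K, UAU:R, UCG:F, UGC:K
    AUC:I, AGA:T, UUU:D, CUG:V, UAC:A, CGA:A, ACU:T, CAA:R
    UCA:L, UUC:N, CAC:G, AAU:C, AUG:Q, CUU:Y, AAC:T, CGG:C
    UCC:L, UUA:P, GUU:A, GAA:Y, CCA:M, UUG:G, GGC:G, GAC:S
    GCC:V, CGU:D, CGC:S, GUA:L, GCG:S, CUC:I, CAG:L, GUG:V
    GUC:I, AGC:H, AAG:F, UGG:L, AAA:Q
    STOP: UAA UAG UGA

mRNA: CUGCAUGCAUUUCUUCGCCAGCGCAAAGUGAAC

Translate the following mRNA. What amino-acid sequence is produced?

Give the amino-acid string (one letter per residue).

Answer: QPNNVHTF

Derivation:
start AUG at pos 4
pos 4: AUG -> Q; peptide=Q
pos 7: CAU -> P; peptide=QP
pos 10: UUC -> N; peptide=QPN
pos 13: UUC -> N; peptide=QPNN
pos 16: GCC -> V; peptide=QPNNV
pos 19: AGC -> H; peptide=QPNNVH
pos 22: GCA -> T; peptide=QPNNVHT
pos 25: AAG -> F; peptide=QPNNVHTF
pos 28: UGA -> STOP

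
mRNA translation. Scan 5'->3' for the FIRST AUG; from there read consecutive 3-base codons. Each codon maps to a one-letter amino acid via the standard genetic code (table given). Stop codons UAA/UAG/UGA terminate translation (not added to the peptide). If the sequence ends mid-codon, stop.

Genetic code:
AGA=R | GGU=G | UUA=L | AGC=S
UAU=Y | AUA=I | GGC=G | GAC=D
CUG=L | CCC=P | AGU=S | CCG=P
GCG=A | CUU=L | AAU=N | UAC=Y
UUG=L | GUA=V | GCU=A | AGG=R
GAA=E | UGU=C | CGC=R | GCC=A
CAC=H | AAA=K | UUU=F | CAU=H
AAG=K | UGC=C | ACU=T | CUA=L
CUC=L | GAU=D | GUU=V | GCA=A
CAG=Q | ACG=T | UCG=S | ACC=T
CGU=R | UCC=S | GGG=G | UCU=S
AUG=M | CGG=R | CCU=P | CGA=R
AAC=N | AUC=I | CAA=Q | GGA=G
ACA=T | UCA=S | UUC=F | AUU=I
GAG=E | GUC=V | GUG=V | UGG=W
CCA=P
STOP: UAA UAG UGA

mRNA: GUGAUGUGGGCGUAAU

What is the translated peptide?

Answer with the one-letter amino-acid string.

start AUG at pos 3
pos 3: AUG -> M; peptide=M
pos 6: UGG -> W; peptide=MW
pos 9: GCG -> A; peptide=MWA
pos 12: UAA -> STOP

Answer: MWA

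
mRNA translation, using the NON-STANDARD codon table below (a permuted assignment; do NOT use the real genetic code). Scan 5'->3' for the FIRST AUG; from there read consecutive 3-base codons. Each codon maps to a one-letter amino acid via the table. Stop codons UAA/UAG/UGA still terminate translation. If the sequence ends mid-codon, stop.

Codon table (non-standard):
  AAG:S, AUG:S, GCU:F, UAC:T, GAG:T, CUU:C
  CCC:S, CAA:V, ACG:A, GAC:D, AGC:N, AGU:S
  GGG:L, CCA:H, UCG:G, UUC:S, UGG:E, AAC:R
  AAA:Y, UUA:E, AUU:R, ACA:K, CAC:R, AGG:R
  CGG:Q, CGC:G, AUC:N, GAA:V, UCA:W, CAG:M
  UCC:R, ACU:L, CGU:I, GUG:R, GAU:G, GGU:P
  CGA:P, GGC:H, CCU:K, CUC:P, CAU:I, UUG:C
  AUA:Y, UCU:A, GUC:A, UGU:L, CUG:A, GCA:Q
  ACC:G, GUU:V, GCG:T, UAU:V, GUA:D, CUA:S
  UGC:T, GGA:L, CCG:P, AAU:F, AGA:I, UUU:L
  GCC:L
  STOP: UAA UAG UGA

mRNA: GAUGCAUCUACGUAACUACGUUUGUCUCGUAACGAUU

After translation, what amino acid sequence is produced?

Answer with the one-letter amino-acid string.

start AUG at pos 1
pos 1: AUG -> S; peptide=S
pos 4: CAU -> I; peptide=SI
pos 7: CUA -> S; peptide=SIS
pos 10: CGU -> I; peptide=SISI
pos 13: AAC -> R; peptide=SISIR
pos 16: UAC -> T; peptide=SISIRT
pos 19: GUU -> V; peptide=SISIRTV
pos 22: UGU -> L; peptide=SISIRTVL
pos 25: CUC -> P; peptide=SISIRTVLP
pos 28: GUA -> D; peptide=SISIRTVLPD
pos 31: ACG -> A; peptide=SISIRTVLPDA
pos 34: AUU -> R; peptide=SISIRTVLPDAR
pos 37: only 0 nt remain (<3), stop (end of mRNA)

Answer: SISIRTVLPDAR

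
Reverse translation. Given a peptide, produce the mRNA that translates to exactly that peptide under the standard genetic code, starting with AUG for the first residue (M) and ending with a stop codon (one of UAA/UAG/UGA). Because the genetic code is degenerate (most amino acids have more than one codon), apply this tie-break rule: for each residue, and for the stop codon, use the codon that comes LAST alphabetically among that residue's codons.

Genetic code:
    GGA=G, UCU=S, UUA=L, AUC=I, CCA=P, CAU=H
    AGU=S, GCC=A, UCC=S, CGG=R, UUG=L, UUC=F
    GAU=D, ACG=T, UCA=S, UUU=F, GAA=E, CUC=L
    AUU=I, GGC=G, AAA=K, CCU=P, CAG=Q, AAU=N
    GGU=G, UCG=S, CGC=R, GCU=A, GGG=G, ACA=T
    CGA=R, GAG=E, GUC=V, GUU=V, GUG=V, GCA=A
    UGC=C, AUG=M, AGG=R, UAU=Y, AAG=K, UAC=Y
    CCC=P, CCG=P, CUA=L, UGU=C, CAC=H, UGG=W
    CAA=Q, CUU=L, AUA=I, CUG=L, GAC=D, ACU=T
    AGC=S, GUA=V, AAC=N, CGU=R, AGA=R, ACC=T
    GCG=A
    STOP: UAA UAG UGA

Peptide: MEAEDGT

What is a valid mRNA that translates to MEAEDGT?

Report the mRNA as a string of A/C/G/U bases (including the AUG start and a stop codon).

Answer: mRNA: AUGGAGGCUGAGGAUGGUACUUGA

Derivation:
residue 1: M -> AUG (start codon)
residue 2: E codons sorted = GAA,GAG -> pick last = GAG
residue 3: A codons sorted = GCA,GCC,GCG,GCU -> pick last = GCU
residue 4: E codons sorted = GAA,GAG -> pick last = GAG
residue 5: D codons sorted = GAC,GAU -> pick last = GAU
residue 6: G codons sorted = GGA,GGC,GGG,GGU -> pick last = GGU
residue 7: T codons sorted = ACA,ACC,ACG,ACU -> pick last = ACU
terminator: stop codons sorted = UAA,UAG,UGA -> pick last = UGA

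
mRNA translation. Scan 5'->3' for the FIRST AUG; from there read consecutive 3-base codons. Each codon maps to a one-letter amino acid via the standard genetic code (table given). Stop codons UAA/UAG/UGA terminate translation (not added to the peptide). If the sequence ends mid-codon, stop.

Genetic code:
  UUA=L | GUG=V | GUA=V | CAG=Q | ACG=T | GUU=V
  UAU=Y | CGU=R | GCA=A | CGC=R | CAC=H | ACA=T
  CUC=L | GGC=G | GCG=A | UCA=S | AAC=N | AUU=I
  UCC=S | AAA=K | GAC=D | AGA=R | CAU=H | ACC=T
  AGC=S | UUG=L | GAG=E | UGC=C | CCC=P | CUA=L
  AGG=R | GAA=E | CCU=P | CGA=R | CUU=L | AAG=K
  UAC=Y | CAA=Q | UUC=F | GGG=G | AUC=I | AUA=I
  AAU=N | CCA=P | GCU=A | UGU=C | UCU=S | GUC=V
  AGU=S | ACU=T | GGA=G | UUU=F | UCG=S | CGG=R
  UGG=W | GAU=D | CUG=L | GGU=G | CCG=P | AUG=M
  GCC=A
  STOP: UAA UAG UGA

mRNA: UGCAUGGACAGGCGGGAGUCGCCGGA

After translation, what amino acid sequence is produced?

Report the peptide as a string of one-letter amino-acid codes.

start AUG at pos 3
pos 3: AUG -> M; peptide=M
pos 6: GAC -> D; peptide=MD
pos 9: AGG -> R; peptide=MDR
pos 12: CGG -> R; peptide=MDRR
pos 15: GAG -> E; peptide=MDRRE
pos 18: UCG -> S; peptide=MDRRES
pos 21: CCG -> P; peptide=MDRRESP
pos 24: only 2 nt remain (<3), stop (end of mRNA)

Answer: MDRRESP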